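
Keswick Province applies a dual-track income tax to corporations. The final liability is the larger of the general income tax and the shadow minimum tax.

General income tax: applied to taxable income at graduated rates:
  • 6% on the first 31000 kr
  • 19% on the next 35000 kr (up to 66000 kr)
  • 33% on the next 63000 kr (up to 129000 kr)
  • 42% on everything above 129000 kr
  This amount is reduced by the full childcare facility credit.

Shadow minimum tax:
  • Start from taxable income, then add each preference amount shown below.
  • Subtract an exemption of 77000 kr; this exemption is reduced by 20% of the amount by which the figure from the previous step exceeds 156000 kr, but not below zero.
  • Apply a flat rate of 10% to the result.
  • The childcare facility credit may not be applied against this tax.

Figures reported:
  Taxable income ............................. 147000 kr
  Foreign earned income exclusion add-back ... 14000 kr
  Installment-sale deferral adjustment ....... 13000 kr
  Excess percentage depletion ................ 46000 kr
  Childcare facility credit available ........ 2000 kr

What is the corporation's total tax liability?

Shadow minimum tax:
  Adjusted income: 147000 kr + 14000 kr + 13000 kr + 46000 kr = 220000 kr
  Exemption: 77000 kr − 20% × (220000 kr − 156000 kr) = 77000 kr − 12800 kr = 64200 kr
  Base: 220000 kr − 64200 kr = 155800 kr
  155800 kr × 10% = 15580 kr

General income tax:
  31000 kr × 6% = 1860 kr
  35000 kr × 19% = 6650 kr
  63000 kr × 33% = 20790 kr
  18000 kr × 42% = 7560 kr
  → 36860 kr
  Less childcare facility credit 2000 kr → 34860 kr

34860 kr > 15580 kr, so the general income tax governs.

34860 kr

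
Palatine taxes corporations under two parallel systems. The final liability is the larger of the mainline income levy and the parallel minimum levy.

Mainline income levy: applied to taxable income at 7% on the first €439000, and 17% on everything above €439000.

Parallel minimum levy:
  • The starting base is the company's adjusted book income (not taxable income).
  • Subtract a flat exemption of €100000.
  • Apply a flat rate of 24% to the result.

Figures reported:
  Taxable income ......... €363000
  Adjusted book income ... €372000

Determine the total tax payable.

Mainline income levy:
  €363000 × 7% = €25410

Parallel minimum levy:
  Base (adjusted book income): €372000
  Less exemption €100000 → base €272000
  €272000 × 24% = €65280

€65280 > €25410, so the parallel minimum levy is the binding amount.

€65280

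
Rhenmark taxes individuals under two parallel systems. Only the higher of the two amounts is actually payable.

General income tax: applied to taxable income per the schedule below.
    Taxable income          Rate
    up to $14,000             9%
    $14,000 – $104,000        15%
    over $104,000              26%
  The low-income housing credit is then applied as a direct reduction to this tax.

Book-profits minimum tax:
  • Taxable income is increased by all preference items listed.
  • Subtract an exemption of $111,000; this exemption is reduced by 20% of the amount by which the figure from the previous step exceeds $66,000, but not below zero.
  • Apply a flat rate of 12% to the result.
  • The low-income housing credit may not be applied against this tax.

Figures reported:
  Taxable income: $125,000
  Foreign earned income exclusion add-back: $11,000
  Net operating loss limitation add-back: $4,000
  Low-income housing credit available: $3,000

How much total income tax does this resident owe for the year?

$17,220

General income tax:
  $14,000 × 9% = $1,260
  $90,000 × 15% = $13,500
  $21,000 × 26% = $5,460
  → $20,220
  Less low-income housing credit $3,000 → $17,220

Book-profits minimum tax:
  Adjusted income: $125,000 + $11,000 + $4,000 = $140,000
  Exemption: $111,000 − 20% × ($140,000 − $66,000) = $111,000 − $14,800 = $96,200
  Base: $140,000 − $96,200 = $43,800
  $43,800 × 12% = $5,256

$17,220 > $5,256, so the general income tax governs.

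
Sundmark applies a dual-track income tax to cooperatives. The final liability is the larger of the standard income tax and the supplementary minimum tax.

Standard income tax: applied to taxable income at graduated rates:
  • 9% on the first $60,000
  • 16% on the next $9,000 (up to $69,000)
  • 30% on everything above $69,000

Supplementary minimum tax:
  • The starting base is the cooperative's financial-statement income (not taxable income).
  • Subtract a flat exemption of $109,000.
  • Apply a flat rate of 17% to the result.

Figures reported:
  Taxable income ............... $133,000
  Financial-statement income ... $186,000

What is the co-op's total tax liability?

Standard income tax:
  $60,000 × 9% = $5,400
  $9,000 × 16% = $1,440
  $64,000 × 30% = $19,200
  → $26,040

Supplementary minimum tax:
  Base (financial-statement income): $186,000
  Less exemption $109,000 → base $77,000
  $77,000 × 17% = $13,090

$26,040 > $13,090, so the standard income tax governs.

$26,040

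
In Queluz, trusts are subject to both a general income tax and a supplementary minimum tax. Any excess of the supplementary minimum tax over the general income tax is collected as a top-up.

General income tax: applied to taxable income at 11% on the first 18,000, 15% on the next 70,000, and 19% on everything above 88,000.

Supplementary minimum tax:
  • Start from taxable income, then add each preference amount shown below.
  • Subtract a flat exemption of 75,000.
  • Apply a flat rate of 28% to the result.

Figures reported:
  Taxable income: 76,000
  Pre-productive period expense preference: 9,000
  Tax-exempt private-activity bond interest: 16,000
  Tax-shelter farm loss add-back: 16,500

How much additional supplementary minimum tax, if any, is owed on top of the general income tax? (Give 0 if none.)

1,220

General income tax:
  18,000 × 11% = 1,980
  58,000 × 15% = 8,700
  → 10,680

Supplementary minimum tax:
  Adjusted income: 76,000 + 9,000 + 16,000 + 16,500 = 117,500
  Less exemption 75,000 → base 42,500
  42,500 × 28% = 11,900

Excess of supplementary minimum tax over general income tax: 11,900 − 10,680 = 1,220.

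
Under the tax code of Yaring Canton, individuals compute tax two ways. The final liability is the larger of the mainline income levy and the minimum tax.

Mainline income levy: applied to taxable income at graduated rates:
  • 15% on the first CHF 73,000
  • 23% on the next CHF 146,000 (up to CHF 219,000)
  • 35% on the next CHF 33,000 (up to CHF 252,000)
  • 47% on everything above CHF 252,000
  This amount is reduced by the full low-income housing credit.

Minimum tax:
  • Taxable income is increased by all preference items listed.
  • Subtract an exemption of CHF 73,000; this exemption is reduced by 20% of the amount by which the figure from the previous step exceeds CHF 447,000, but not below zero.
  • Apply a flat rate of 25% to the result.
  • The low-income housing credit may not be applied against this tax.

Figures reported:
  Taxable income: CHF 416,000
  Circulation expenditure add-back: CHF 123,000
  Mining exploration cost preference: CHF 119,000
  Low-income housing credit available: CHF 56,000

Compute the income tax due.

CHF 156,800

Mainline income levy:
  CHF 73,000 × 15% = CHF 10,950
  CHF 146,000 × 23% = CHF 33,580
  CHF 33,000 × 35% = CHF 11,550
  CHF 164,000 × 47% = CHF 77,080
  → CHF 133,160
  Less low-income housing credit CHF 56,000 → CHF 77,160

Minimum tax:
  Adjusted income: CHF 416,000 + CHF 123,000 + CHF 119,000 = CHF 658,000
  Exemption: CHF 73,000 − 20% × (CHF 658,000 − CHF 447,000) = CHF 73,000 − CHF 42,200 = CHF 30,800
  Base: CHF 658,000 − CHF 30,800 = CHF 627,200
  CHF 627,200 × 25% = CHF 156,800

CHF 156,800 > CHF 77,160, so the minimum tax is the binding amount.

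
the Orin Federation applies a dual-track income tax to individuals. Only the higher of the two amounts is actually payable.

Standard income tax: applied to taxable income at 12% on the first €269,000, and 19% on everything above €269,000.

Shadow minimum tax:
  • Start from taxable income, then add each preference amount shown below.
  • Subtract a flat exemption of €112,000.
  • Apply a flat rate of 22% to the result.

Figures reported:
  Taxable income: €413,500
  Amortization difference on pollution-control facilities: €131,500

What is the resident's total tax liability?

€95,260

Shadow minimum tax:
  Adjusted income: €413,500 + €131,500 = €545,000
  Less exemption €112,000 → base €433,000
  €433,000 × 22% = €95,260

Standard income tax:
  €269,000 × 12% = €32,280
  €144,500 × 19% = €27,455
  → €59,735

€95,260 > €59,735, so the shadow minimum tax is the binding amount.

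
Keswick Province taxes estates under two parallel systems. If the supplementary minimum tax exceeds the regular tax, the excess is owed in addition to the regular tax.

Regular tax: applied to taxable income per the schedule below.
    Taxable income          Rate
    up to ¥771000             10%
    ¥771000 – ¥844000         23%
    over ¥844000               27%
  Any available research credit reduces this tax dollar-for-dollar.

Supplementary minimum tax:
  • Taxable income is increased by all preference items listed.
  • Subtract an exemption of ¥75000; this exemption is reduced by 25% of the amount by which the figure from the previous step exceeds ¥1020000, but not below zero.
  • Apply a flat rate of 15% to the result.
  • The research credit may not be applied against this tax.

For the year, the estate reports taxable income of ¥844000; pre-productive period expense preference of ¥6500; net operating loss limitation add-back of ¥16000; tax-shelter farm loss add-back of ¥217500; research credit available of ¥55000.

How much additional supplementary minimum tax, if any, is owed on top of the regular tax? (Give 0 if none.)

¥114860

Regular tax:
  ¥771000 × 10% = ¥77100
  ¥73000 × 23% = ¥16790
  → ¥93890
  Less research credit ¥55000 → ¥38890

Supplementary minimum tax:
  Adjusted income: ¥844000 + ¥6500 + ¥16000 + ¥217500 = ¥1084000
  Exemption: ¥75000 − 25% × (¥1084000 − ¥1020000) = ¥75000 − ¥16000 = ¥59000
  Base: ¥1084000 − ¥59000 = ¥1025000
  ¥1025000 × 15% = ¥153750

Excess of supplementary minimum tax over regular tax: ¥153750 − ¥38890 = ¥114860.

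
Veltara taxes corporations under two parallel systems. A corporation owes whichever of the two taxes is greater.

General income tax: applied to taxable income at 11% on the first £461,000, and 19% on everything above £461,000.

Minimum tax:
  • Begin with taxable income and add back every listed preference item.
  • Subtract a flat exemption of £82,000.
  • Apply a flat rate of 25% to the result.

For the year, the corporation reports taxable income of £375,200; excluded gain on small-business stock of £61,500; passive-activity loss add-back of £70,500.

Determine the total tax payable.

£106,300

General income tax:
  £375,200 × 11% = £41,272

Minimum tax:
  Adjusted income: £375,200 + £61,500 + £70,500 = £507,200
  Less exemption £82,000 → base £425,200
  £425,200 × 25% = £106,300

£106,300 > £41,272, so the minimum tax is the binding amount.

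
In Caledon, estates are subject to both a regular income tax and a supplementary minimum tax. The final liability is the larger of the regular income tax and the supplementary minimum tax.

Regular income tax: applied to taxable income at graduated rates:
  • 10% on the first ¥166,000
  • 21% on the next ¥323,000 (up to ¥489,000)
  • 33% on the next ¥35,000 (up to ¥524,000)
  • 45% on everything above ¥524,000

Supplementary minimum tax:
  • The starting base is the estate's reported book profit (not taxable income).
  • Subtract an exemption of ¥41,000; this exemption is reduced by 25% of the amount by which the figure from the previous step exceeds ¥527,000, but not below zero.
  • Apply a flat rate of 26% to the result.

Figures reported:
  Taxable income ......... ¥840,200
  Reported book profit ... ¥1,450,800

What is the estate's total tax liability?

Supplementary minimum tax:
  Base (reported book profit): ¥1,450,800
  Exemption: 25% × (¥1,450,800 − ¥527,000) = ¥230,950 ≥ ¥41,000, so the exemption is fully phased out
  Base: ¥1,450,800 − ¥0 = ¥1,450,800
  ¥1,450,800 × 26% = ¥377,208

Regular income tax:
  ¥166,000 × 10% = ¥16,600
  ¥323,000 × 21% = ¥67,830
  ¥35,000 × 33% = ¥11,550
  ¥316,200 × 45% = ¥142,290
  → ¥238,270

¥377,208 > ¥238,270, so the supplementary minimum tax is the binding amount.

¥377,208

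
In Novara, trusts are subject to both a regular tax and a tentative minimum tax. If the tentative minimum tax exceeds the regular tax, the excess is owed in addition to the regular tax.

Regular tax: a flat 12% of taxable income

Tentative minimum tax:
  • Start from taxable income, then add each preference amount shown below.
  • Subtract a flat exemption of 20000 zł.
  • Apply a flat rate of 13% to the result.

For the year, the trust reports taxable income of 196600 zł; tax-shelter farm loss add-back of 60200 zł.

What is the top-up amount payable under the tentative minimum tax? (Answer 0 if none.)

7192 zł

Regular tax:
  196600 zł × 12% = 23592 zł

Tentative minimum tax:
  Adjusted income: 196600 zł + 60200 zł = 256800 zł
  Less exemption 20000 zł → base 236800 zł
  236800 zł × 13% = 30784 zł

Excess of tentative minimum tax over regular tax: 30784 zł − 23592 zł = 7192 zł.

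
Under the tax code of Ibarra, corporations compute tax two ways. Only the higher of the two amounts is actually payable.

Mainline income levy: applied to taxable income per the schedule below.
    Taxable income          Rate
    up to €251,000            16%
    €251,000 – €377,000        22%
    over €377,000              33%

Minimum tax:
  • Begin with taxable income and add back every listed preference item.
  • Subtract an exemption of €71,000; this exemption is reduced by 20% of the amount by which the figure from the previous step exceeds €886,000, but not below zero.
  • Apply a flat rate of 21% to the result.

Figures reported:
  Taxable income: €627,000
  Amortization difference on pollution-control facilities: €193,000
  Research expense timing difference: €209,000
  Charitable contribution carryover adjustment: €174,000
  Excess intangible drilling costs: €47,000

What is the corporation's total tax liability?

Mainline income levy:
  €251,000 × 16% = €40,160
  €126,000 × 22% = €27,720
  €250,000 × 33% = €82,500
  → €150,380

Minimum tax:
  Adjusted income: €627,000 + €193,000 + €209,000 + €174,000 + €47,000 = €1,250,000
  Exemption: 20% × (€1,250,000 − €886,000) = €72,800 ≥ €71,000, so the exemption is fully phased out
  Base: €1,250,000 − €0 = €1,250,000
  €1,250,000 × 21% = €262,500

€262,500 > €150,380, so the minimum tax is the binding amount.

€262,500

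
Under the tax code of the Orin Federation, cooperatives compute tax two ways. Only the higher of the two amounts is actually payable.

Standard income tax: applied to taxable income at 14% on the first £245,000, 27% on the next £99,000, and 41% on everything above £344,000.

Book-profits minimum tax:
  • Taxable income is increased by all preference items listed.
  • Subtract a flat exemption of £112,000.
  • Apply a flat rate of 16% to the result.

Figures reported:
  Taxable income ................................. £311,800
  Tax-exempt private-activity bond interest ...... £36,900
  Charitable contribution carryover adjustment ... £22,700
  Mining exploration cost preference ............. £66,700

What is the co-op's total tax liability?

£52,336

Standard income tax:
  £245,000 × 14% = £34,300
  £66,800 × 27% = £18,036
  → £52,336

Book-profits minimum tax:
  Adjusted income: £311,800 + £36,900 + £22,700 + £66,700 = £438,100
  Less exemption £112,000 → base £326,100
  £326,100 × 16% = £52,176

£52,336 > £52,176, so the standard income tax governs.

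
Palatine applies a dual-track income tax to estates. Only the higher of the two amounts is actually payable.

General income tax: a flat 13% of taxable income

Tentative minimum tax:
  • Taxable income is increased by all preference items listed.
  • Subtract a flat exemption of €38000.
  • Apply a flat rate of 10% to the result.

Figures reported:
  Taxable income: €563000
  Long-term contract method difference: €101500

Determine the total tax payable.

General income tax:
  €563000 × 13% = €73190

Tentative minimum tax:
  Adjusted income: €563000 + €101500 = €664500
  Less exemption €38000 → base €626500
  €626500 × 10% = €62650

€73190 > €62650, so the general income tax governs.

€73190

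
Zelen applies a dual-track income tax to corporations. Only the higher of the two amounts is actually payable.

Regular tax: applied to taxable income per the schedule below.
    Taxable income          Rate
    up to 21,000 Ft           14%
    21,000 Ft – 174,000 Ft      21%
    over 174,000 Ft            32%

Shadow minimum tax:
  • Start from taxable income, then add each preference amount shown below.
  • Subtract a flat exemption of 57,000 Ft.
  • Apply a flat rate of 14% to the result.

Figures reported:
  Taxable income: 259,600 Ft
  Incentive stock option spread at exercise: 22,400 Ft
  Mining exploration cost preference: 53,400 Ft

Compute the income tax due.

62,462 Ft

Shadow minimum tax:
  Adjusted income: 259,600 Ft + 22,400 Ft + 53,400 Ft = 335,400 Ft
  Less exemption 57,000 Ft → base 278,400 Ft
  278,400 Ft × 14% = 38,976 Ft

Regular tax:
  21,000 Ft × 14% = 2,940 Ft
  153,000 Ft × 21% = 32,130 Ft
  85,600 Ft × 32% = 27,392 Ft
  → 62,462 Ft

62,462 Ft > 38,976 Ft, so the regular tax governs.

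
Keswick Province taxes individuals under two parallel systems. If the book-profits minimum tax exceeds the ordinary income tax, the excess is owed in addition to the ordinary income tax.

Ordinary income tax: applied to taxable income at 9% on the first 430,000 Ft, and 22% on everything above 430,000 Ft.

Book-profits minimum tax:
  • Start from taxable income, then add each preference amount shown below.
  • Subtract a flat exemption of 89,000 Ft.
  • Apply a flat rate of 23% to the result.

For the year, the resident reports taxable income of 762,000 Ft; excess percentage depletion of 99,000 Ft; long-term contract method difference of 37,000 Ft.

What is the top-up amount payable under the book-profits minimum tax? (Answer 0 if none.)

Ordinary income tax:
  430,000 Ft × 9% = 38,700 Ft
  332,000 Ft × 22% = 73,040 Ft
  → 111,740 Ft

Book-profits minimum tax:
  Adjusted income: 762,000 Ft + 99,000 Ft + 37,000 Ft = 898,000 Ft
  Less exemption 89,000 Ft → base 809,000 Ft
  809,000 Ft × 23% = 186,070 Ft

Excess of book-profits minimum tax over ordinary income tax: 186,070 Ft − 111,740 Ft = 74,330 Ft.

74,330 Ft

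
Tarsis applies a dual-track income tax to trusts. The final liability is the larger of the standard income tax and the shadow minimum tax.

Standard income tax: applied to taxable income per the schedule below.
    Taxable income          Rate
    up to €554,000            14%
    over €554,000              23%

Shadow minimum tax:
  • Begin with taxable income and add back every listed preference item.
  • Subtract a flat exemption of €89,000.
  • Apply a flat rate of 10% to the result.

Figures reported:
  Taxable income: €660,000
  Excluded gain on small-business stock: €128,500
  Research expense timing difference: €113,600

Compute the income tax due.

Standard income tax:
  €554,000 × 14% = €77,560
  €106,000 × 23% = €24,380
  → €101,940

Shadow minimum tax:
  Adjusted income: €660,000 + €128,500 + €113,600 = €902,100
  Less exemption €89,000 → base €813,100
  €813,100 × 10% = €81,310

€101,940 > €81,310, so the standard income tax governs.

€101,940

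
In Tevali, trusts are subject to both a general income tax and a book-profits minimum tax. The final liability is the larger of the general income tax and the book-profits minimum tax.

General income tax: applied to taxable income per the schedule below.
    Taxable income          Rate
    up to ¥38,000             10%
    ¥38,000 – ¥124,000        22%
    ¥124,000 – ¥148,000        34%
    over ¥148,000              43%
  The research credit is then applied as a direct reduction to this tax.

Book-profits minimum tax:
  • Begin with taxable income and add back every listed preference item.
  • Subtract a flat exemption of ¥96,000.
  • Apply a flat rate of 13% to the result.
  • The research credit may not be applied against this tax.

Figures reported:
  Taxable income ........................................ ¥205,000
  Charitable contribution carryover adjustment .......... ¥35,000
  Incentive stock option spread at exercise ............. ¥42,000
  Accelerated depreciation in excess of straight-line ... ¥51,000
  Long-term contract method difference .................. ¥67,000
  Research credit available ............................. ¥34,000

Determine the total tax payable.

General income tax:
  ¥38,000 × 10% = ¥3,800
  ¥86,000 × 22% = ¥18,920
  ¥24,000 × 34% = ¥8,160
  ¥57,000 × 43% = ¥24,510
  → ¥55,390
  Less research credit ¥34,000 → ¥21,390

Book-profits minimum tax:
  Adjusted income: ¥205,000 + ¥35,000 + ¥42,000 + ¥51,000 + ¥67,000 = ¥400,000
  Less exemption ¥96,000 → base ¥304,000
  ¥304,000 × 13% = ¥39,520

¥39,520 > ¥21,390, so the book-profits minimum tax is the binding amount.

¥39,520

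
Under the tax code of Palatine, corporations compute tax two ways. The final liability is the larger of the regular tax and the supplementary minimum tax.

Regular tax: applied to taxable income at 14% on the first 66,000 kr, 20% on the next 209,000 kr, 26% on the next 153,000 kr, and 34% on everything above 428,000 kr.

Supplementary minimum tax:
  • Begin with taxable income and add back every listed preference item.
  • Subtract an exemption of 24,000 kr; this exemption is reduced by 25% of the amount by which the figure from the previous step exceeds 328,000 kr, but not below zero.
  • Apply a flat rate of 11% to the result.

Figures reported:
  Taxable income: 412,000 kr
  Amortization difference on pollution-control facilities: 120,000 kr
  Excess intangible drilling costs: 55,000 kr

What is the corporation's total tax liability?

Supplementary minimum tax:
  Adjusted income: 412,000 kr + 120,000 kr + 55,000 kr = 587,000 kr
  Exemption: 25% × (587,000 kr − 328,000 kr) = 64,750 kr ≥ 24,000 kr, so the exemption is fully phased out
  Base: 587,000 kr − 0 kr = 587,000 kr
  587,000 kr × 11% = 64,570 kr

Regular tax:
  66,000 kr × 14% = 9,240 kr
  209,000 kr × 20% = 41,800 kr
  137,000 kr × 26% = 35,620 kr
  → 86,660 kr

86,660 kr > 64,570 kr, so the regular tax governs.

86,660 kr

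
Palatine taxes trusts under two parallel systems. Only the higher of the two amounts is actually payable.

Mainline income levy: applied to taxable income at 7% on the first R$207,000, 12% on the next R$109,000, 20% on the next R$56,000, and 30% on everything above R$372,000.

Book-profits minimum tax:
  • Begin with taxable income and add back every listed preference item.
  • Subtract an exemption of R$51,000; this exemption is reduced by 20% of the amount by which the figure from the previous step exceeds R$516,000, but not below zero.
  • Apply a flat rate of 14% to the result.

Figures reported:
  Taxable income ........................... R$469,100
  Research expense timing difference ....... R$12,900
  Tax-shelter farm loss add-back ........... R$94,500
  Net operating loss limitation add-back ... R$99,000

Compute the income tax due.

R$91,896

Book-profits minimum tax:
  Adjusted income: R$469,100 + R$12,900 + R$94,500 + R$99,000 = R$675,500
  Exemption: R$51,000 − 20% × (R$675,500 − R$516,000) = R$51,000 − R$31,900 = R$19,100
  Base: R$675,500 − R$19,100 = R$656,400
  R$656,400 × 14% = R$91,896

Mainline income levy:
  R$207,000 × 7% = R$14,490
  R$109,000 × 12% = R$13,080
  R$56,000 × 20% = R$11,200
  R$97,100 × 30% = R$29,130
  → R$67,900

R$91,896 > R$67,900, so the book-profits minimum tax is the binding amount.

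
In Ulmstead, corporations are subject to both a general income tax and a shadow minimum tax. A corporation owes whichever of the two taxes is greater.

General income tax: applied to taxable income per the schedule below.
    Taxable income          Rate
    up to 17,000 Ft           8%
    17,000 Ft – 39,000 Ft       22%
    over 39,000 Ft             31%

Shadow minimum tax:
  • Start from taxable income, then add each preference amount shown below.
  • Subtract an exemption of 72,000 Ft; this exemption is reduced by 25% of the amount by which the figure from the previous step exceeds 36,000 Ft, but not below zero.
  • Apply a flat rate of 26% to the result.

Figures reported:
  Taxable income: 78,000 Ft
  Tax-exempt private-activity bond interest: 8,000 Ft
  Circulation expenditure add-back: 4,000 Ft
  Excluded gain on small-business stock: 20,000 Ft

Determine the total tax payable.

General income tax:
  17,000 Ft × 8% = 1,360 Ft
  22,000 Ft × 22% = 4,840 Ft
  39,000 Ft × 31% = 12,090 Ft
  → 18,290 Ft

Shadow minimum tax:
  Adjusted income: 78,000 Ft + 8,000 Ft + 4,000 Ft + 20,000 Ft = 110,000 Ft
  Exemption: 72,000 Ft − 25% × (110,000 Ft − 36,000 Ft) = 72,000 Ft − 18,500 Ft = 53,500 Ft
  Base: 110,000 Ft − 53,500 Ft = 56,500 Ft
  56,500 Ft × 26% = 14,690 Ft

18,290 Ft > 14,690 Ft, so the general income tax governs.

18,290 Ft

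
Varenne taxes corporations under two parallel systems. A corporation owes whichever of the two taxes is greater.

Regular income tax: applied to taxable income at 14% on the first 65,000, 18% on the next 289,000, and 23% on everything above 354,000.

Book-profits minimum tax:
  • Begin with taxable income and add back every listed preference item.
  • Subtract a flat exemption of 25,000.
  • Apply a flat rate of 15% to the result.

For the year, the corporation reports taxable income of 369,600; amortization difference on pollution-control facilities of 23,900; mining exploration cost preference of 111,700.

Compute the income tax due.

72,030

Regular income tax:
  65,000 × 14% = 9,100
  289,000 × 18% = 52,020
  15,600 × 23% = 3,588
  → 64,708

Book-profits minimum tax:
  Adjusted income: 369,600 + 23,900 + 111,700 = 505,200
  Less exemption 25,000 → base 480,200
  480,200 × 15% = 72,030

72,030 > 64,708, so the book-profits minimum tax is the binding amount.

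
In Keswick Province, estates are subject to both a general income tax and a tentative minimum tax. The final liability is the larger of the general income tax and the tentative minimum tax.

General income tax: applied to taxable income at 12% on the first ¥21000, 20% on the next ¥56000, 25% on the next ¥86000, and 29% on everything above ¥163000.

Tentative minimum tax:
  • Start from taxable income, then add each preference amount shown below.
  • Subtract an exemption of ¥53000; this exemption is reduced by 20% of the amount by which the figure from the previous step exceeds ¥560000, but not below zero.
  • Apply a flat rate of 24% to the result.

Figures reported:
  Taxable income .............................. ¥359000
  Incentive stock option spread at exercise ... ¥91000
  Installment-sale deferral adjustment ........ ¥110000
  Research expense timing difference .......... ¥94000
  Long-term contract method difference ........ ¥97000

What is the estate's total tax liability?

General income tax:
  ¥21000 × 12% = ¥2520
  ¥56000 × 20% = ¥11200
  ¥86000 × 25% = ¥21500
  ¥196000 × 29% = ¥56840
  → ¥92060

Tentative minimum tax:
  Adjusted income: ¥359000 + ¥91000 + ¥110000 + ¥94000 + ¥97000 = ¥751000
  Exemption: ¥53000 − 20% × (¥751000 − ¥560000) = ¥53000 − ¥38200 = ¥14800
  Base: ¥751000 − ¥14800 = ¥736200
  ¥736200 × 24% = ¥176688

¥176688 > ¥92060, so the tentative minimum tax is the binding amount.

¥176688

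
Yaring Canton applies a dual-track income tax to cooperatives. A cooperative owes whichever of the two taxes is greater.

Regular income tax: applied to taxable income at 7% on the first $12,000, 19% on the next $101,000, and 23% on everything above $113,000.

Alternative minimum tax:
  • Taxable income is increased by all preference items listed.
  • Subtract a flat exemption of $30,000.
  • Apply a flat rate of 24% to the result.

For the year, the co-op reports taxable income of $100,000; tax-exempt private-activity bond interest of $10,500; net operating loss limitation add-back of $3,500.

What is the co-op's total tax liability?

$20,160

Alternative minimum tax:
  Adjusted income: $100,000 + $10,500 + $3,500 = $114,000
  Less exemption $30,000 → base $84,000
  $84,000 × 24% = $20,160

Regular income tax:
  $12,000 × 7% = $840
  $88,000 × 19% = $16,720
  → $17,560

$20,160 > $17,560, so the alternative minimum tax is the binding amount.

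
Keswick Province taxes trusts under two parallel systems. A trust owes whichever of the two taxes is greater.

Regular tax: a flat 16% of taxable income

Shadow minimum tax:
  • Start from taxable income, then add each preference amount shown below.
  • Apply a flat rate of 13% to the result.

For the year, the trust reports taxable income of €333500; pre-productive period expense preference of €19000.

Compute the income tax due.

€53360

Shadow minimum tax:
  Adjusted income: €333500 + €19000 = €352500
  €352500 × 13% = €45825

Regular tax:
  €333500 × 16% = €53360

€53360 > €45825, so the regular tax governs.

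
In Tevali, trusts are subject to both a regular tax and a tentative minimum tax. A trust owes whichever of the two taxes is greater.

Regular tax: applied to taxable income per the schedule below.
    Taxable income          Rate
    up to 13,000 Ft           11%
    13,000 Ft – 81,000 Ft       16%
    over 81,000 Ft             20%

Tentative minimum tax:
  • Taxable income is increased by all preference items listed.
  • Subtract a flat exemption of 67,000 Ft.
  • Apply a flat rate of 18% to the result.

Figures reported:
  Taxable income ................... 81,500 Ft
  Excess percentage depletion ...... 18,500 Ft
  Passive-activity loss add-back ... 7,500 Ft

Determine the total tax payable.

12,410 Ft

Regular tax:
  13,000 Ft × 11% = 1,430 Ft
  68,000 Ft × 16% = 10,880 Ft
  500 Ft × 20% = 100 Ft
  → 12,410 Ft

Tentative minimum tax:
  Adjusted income: 81,500 Ft + 18,500 Ft + 7,500 Ft = 107,500 Ft
  Less exemption 67,000 Ft → base 40,500 Ft
  40,500 Ft × 18% = 7,290 Ft

12,410 Ft > 7,290 Ft, so the regular tax governs.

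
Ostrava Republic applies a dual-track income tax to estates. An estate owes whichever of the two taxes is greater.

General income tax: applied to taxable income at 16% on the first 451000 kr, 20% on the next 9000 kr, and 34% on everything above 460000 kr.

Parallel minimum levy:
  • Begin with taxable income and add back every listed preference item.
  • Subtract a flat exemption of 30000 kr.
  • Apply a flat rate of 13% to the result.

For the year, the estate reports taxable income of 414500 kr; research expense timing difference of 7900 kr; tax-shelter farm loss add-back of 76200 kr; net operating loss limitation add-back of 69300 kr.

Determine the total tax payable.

Parallel minimum levy:
  Adjusted income: 414500 kr + 7900 kr + 76200 kr + 69300 kr = 567900 kr
  Less exemption 30000 kr → base 537900 kr
  537900 kr × 13% = 69927 kr

General income tax:
  414500 kr × 16% = 66320 kr

69927 kr > 66320 kr, so the parallel minimum levy is the binding amount.

69927 kr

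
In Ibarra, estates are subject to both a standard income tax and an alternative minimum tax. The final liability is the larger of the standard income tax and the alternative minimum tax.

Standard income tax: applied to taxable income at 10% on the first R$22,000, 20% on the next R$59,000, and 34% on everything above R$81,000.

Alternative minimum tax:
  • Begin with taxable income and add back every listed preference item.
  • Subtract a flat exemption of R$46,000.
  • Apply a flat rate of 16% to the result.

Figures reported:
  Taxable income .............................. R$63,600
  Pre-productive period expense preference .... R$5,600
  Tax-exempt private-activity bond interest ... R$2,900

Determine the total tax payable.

R$10,520

Standard income tax:
  R$22,000 × 10% = R$2,200
  R$41,600 × 20% = R$8,320
  → R$10,520

Alternative minimum tax:
  Adjusted income: R$63,600 + R$5,600 + R$2,900 = R$72,100
  Less exemption R$46,000 → base R$26,100
  R$26,100 × 16% = R$4,176

R$10,520 > R$4,176, so the standard income tax governs.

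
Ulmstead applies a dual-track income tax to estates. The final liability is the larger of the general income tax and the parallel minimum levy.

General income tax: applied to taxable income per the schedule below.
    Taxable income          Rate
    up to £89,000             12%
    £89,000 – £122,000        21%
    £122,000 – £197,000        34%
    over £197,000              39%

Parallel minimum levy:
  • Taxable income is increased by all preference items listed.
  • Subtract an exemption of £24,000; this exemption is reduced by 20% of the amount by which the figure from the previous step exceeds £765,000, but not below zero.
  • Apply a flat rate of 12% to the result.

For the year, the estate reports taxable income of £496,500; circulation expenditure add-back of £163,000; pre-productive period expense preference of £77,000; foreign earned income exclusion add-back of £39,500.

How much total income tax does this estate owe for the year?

£159,915

General income tax:
  £89,000 × 12% = £10,680
  £33,000 × 21% = £6,930
  £75,000 × 34% = £25,500
  £299,500 × 39% = £116,805
  → £159,915

Parallel minimum levy:
  Adjusted income: £496,500 + £163,000 + £77,000 + £39,500 = £776,000
  Exemption: £24,000 − 20% × (£776,000 − £765,000) = £24,000 − £2,200 = £21,800
  Base: £776,000 − £21,800 = £754,200
  £754,200 × 12% = £90,504

£159,915 > £90,504, so the general income tax governs.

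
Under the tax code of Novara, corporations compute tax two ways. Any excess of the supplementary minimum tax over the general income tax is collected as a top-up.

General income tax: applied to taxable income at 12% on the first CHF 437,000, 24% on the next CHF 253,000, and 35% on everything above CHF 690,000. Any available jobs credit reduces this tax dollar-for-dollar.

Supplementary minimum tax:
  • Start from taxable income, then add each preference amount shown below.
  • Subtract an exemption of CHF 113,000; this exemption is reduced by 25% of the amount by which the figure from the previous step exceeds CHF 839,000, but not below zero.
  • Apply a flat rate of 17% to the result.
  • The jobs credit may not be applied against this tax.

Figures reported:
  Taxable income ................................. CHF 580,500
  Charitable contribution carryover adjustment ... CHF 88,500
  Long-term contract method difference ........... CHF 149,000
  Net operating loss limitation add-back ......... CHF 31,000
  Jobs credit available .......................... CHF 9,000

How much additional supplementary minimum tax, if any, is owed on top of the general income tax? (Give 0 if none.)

CHF 47,665

Supplementary minimum tax:
  Adjusted income: CHF 580,500 + CHF 88,500 + CHF 149,000 + CHF 31,000 = CHF 849,000
  Exemption: CHF 113,000 − 25% × (CHF 849,000 − CHF 839,000) = CHF 113,000 − CHF 2,500 = CHF 110,500
  Base: CHF 849,000 − CHF 110,500 = CHF 738,500
  CHF 738,500 × 17% = CHF 125,545

General income tax:
  CHF 437,000 × 12% = CHF 52,440
  CHF 143,500 × 24% = CHF 34,440
  → CHF 86,880
  Less jobs credit CHF 9,000 → CHF 77,880

Excess of supplementary minimum tax over general income tax: CHF 125,545 − CHF 77,880 = CHF 47,665.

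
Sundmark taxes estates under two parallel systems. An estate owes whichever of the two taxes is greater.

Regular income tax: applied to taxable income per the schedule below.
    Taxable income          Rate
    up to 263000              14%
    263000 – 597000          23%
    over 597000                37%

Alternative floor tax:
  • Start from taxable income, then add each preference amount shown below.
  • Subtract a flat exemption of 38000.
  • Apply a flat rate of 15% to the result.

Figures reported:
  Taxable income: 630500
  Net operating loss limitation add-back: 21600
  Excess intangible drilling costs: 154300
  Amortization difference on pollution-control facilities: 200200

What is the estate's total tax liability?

Regular income tax:
  263000 × 14% = 36820
  334000 × 23% = 76820
  33500 × 37% = 12395
  → 126035

Alternative floor tax:
  Adjusted income: 630500 + 21600 + 154300 + 200200 = 1006600
  Less exemption 38000 → base 968600
  968600 × 15% = 145290

145290 > 126035, so the alternative floor tax is the binding amount.

145290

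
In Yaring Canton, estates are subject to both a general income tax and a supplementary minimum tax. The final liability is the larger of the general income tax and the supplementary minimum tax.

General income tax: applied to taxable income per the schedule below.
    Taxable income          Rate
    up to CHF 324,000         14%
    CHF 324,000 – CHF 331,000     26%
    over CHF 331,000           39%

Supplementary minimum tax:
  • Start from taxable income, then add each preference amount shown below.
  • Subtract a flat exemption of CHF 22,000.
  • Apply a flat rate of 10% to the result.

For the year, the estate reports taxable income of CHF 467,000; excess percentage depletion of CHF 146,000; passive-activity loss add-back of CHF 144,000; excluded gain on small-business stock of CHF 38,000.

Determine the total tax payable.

Supplementary minimum tax:
  Adjusted income: CHF 467,000 + CHF 146,000 + CHF 144,000 + CHF 38,000 = CHF 795,000
  Less exemption CHF 22,000 → base CHF 773,000
  CHF 773,000 × 10% = CHF 77,300

General income tax:
  CHF 324,000 × 14% = CHF 45,360
  CHF 7,000 × 26% = CHF 1,820
  CHF 136,000 × 39% = CHF 53,040
  → CHF 100,220

CHF 100,220 > CHF 77,300, so the general income tax governs.

CHF 100,220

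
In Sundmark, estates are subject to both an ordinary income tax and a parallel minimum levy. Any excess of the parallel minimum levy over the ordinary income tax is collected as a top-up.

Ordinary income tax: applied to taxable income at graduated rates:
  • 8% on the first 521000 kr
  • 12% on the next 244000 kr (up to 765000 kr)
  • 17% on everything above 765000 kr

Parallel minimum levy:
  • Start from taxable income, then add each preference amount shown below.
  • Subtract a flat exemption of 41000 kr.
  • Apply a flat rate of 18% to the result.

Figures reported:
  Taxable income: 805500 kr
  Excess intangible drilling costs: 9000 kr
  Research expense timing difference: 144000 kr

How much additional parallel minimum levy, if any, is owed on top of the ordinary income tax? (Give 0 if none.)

87305 kr

Parallel minimum levy:
  Adjusted income: 805500 kr + 9000 kr + 144000 kr = 958500 kr
  Less exemption 41000 kr → base 917500 kr
  917500 kr × 18% = 165150 kr

Ordinary income tax:
  521000 kr × 8% = 41680 kr
  244000 kr × 12% = 29280 kr
  40500 kr × 17% = 6885 kr
  → 77845 kr

Excess of parallel minimum levy over ordinary income tax: 165150 kr − 77845 kr = 87305 kr.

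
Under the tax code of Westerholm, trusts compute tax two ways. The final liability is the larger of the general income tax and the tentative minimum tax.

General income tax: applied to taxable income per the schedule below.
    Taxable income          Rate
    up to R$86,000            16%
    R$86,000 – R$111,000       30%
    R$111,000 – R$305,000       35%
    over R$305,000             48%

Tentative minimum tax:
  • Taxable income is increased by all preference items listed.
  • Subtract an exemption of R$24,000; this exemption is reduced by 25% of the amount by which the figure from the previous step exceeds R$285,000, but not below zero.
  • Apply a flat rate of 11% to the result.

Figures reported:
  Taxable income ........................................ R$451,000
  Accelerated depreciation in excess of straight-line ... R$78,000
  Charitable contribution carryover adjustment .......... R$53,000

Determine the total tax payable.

Tentative minimum tax:
  Adjusted income: R$451,000 + R$78,000 + R$53,000 = R$582,000
  Exemption: 25% × (R$582,000 − R$285,000) = R$74,250 ≥ R$24,000, so the exemption is fully phased out
  Base: R$582,000 − R$0 = R$582,000
  R$582,000 × 11% = R$64,020

General income tax:
  R$86,000 × 16% = R$13,760
  R$25,000 × 30% = R$7,500
  R$194,000 × 35% = R$67,900
  R$146,000 × 48% = R$70,080
  → R$159,240

R$159,240 > R$64,020, so the general income tax governs.

R$159,240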